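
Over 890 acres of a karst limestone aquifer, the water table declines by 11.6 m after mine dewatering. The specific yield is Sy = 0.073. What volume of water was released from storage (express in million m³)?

ΔV ≈ 3.05 million m³

A = 890 acres = 3.602 × 10^6 m²
ΔV = Sy × A × Δh = 0.073 × 3.602 × 10^6 m² × 11.6 m = 3.05 × 10^6 m³
ΔV = 3.05 × 10^6 m³ = 3.05 million m³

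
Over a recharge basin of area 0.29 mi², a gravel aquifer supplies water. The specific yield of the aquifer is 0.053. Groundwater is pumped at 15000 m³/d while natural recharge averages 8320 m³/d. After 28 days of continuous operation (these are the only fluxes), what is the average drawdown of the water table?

A = 0.29 mi² = 7.511 × 10^5 m²
Net abstraction = 15000 − 8320 = 6680 m³/d
ΔV = Q × t = 6680 m³/d × 28 d = 1.87 × 10^5 m³
Δh = ΔV / (Sy × A) = 1.87 × 10^5 / (0.053 × 7.511 × 10^5) = 4.699 m

Δh ≈ 4.7 m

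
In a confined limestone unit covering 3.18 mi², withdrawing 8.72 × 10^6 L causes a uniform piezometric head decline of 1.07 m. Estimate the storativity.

S ≈ 9.9 × 10^-4

A = 3.18 mi² = 8.236 × 10^6 m²
ΔV = 8.72 × 10^6 L = 8720 m³
S = ΔV / (A × Δh) = 8720 m³ / (8.236 × 10^6 m² × 1.07 m) = 9.895 × 10^-4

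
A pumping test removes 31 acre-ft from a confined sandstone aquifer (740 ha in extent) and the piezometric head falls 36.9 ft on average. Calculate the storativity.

A = 740 ha = 7.4 × 10^6 m²
Δh = 36.9 ft = 11.25 m
ΔV = 31 acre-ft = 38240 m³
S = ΔV / (A × Δh) = 38240 m³ / (7.4 × 10^6 m² × 11.25 m) = 4.594 × 10^-4

S ≈ 4.6 × 10^-4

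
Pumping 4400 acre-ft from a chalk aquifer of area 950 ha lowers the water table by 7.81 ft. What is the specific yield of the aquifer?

Sy ≈ 0.24

A = 950 ha = 9.5 × 10^6 m²
Δh = 7.81 ft = 2.38 m
ΔV = 4400 acre-ft = 5.427 × 10^6 m³
Sy = ΔV / (A × Δh) = 5.427 × 10^6 m³ / (9.5 × 10^6 m² × 2.38 m) = 0.24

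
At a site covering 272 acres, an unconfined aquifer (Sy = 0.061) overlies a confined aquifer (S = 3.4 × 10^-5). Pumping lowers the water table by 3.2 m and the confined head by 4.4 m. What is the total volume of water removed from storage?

ΔV ≈ 2.15 × 10^5 m³

A = 272 acres = 1.101 × 10^6 m²
Unconfined: ΔV_u = Sy × A × Δh_u = 0.061 × 1.101 × 10^6 × 3.2 = 2.149 × 10^5 m³
Confined: ΔV_c = S × A × Δh_c = 3.4 × 10^-5 × 1.101 × 10^6 × 4.4 = 164.7 m³
Total ΔV = 2.149 × 10^5 + 164.7 = 2.15 × 10^5 m³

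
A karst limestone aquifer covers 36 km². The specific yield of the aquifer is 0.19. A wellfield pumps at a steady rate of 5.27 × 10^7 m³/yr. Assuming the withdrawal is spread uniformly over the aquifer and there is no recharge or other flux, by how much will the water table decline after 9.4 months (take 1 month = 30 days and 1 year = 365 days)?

A = 36 km² = 3.6 × 10^7 m²
Q = 5.27 × 10^7 m³/yr = 1.444 × 10^5 m³/d
t = 9.4 months = 282 d
ΔV = Q × t = 1.444 × 10^5 m³/d × 282 d = 4.072 × 10^7 m³
Δh = ΔV / (Sy × A) = 4.072 × 10^7 / (0.19 × 3.6 × 10^7) = 5.953 m

Δh ≈ 5.95 m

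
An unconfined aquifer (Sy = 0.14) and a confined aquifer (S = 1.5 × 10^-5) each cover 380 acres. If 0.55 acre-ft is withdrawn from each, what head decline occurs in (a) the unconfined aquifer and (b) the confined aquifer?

Δh_u ≈ 0.00315 m; Δh_c ≈ 29.4 m

A = 380 acres = 1.538 × 10^6 m²
ΔV = 0.55 acre-ft = 678.4 m³
Unconfined: Δh_u = ΔV/(Sy·A) = 678.4/(0.14 × 1.538 × 10^6) = 0.003151 m
Confined: Δh_c = ΔV/(S·A) = 678.4/(1.5 × 10^-5 × 1.538 × 10^6) = 29.41 m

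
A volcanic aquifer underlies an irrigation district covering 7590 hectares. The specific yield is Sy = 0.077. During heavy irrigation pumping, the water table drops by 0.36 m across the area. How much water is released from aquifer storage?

ΔV ≈ 2.1 × 10^6 m³

A = 7590 hectares = 7.59 × 10^7 m²
ΔV = Sy × A × Δh = 0.077 × 7.59 × 10^7 m² × 0.36 m = 2.104 × 10^6 m³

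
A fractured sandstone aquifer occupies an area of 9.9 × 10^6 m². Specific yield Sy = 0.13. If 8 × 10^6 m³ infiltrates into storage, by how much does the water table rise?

Δh = ΔV / (Sy × A) = 8 × 10^6 m³ / (0.13 × 9.9 × 10^6 m²) = 6.216 m

Δh ≈ 6.22 m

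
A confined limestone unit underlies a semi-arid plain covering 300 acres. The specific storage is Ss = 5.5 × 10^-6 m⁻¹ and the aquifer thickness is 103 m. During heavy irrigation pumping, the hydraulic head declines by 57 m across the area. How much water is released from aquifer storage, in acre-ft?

S = Ss × b = 5.5 × 10^-6 m⁻¹ × 103 m = 5.665 × 10^-4
A = 300 acres = 1.214 × 10^6 m²
ΔV = S × A × Δh = 5.665 × 10^-4 × 1.214 × 10^6 m² × 57 m = 39200 m³
ΔV = 39200 m³ = 31.78 acre-ft

ΔV ≈ 31.8 acre-ft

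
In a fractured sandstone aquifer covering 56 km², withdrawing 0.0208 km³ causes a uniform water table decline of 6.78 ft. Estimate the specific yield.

A = 56 km² = 5.6 × 10^7 m²
Δh = 6.78 ft = 2.067 m
ΔV = 0.0208 km³ = 2.08 × 10^7 m³
Sy = ΔV / (A × Δh) = 2.08 × 10^7 m³ / (5.6 × 10^7 m² × 2.067 m) = 0.1797

Sy ≈ 0.18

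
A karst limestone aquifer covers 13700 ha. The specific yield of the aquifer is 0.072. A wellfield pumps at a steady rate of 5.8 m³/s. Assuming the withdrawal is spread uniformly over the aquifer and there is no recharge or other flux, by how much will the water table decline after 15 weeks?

Δh ≈ 5.33 m

A = 13700 ha = 1.37 × 10^8 m²
Q = 5.8 m³/s = 5.011 × 10^5 m³/d
t = 15 weeks = 105 d
ΔV = Q × t = 5.011 × 10^5 m³/d × 105 d = 5.262 × 10^7 m³
Δh = ΔV / (Sy × A) = 5.262 × 10^7 / (0.072 × 1.37 × 10^8) = 5.334 m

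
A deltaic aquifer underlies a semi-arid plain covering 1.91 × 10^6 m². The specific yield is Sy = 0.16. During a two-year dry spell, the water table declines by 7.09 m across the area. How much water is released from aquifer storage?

ΔV ≈ 2.17 × 10^6 m³

ΔV = Sy × A × Δh = 0.16 × 1.91 × 10^6 m² × 7.09 m = 2.167 × 10^6 m³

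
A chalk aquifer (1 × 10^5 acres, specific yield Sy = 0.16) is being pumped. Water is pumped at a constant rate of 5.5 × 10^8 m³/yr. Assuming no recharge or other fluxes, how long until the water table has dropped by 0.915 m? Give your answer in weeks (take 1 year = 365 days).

t ≈ 5.62 weeks

A = 1 × 10^5 acres = 4.047 × 10^8 m²
ΔV = Sy × A × Δh = 0.16 × 4.047 × 10^8 × 0.915 = 5.925 × 10^7 m³
Q = 5.5 × 10^8 m³/yr = 1.507 × 10^6 m³/d
t = ΔV / Q = 5.925 × 10^7 m³ / 1.507 × 10^6 m³/d = 39.32 d
t = 39.32 d ≈ 5.617 weeks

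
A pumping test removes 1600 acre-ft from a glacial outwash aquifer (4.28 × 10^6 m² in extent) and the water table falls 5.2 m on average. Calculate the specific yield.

ΔV = 1600 acre-ft = 1.974 × 10^6 m³
Sy = ΔV / (A × Δh) = 1.974 × 10^6 m³ / (4.28 × 10^6 m² × 5.2 m) = 0.08868

Sy ≈ 0.089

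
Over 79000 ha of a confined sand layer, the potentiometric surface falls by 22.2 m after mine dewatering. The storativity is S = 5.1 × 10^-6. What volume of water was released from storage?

ΔV ≈ 89400 m³

A = 79000 ha = 7.9 × 10^8 m²
ΔV = S × A × Δh = 5.1 × 10^-6 × 7.9 × 10^8 m² × 22.2 m = 89440 m³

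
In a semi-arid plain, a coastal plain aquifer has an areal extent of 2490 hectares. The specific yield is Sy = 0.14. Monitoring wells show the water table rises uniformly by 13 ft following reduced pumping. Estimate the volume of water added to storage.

ΔV ≈ 1.38 × 10^7 m³

A = 2490 hectares = 2.49 × 10^7 m²
Δh = 13 ft = 3.962 m
ΔV = Sy × A × Δh = 0.14 × 2.49 × 10^7 m² × 3.962 m = 1.381 × 10^7 m³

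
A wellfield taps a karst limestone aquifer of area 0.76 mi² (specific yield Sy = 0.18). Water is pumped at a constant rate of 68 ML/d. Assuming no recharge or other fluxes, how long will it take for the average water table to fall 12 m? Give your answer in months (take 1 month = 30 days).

A = 0.76 mi² = 1.968 × 10^6 m²
ΔV = Sy × A × Δh = 0.18 × 1.968 × 10^6 × 12 = 4.252 × 10^6 m³
Q = 68 ML/d = 68000 m³/d
t = ΔV / Q = 4.252 × 10^6 m³ / 68000 m³/d = 62.53 d
t = 62.53 d ≈ 2.084 months

t ≈ 2.08 months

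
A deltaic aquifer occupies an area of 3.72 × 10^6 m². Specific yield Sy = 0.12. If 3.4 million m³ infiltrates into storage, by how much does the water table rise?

ΔV = 3.4 million m³ = 3.4 × 10^6 m³
Δh = ΔV / (Sy × A) = 3.4 × 10^6 m³ / (0.12 × 3.72 × 10^6 m²) = 7.616 m

Δh ≈ 7.62 m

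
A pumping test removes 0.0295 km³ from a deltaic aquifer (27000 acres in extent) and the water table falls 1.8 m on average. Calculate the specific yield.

Sy ≈ 0.15

A = 27000 acres = 1.093 × 10^8 m²
ΔV = 0.0295 km³ = 2.95 × 10^7 m³
Sy = ΔV / (A × Δh) = 2.95 × 10^7 m³ / (1.093 × 10^8 m² × 1.8 m) = 0.15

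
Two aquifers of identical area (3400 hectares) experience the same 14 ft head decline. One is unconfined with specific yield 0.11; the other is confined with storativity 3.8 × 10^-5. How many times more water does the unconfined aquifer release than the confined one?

A = 3400 hectares = 3.4 × 10^7 m²
Δh = 14 ft = 4.267 m
Unconfined: ΔV_u = Sy × A × Δh = 0.11 × 3.4 × 10^7 × 4.267 = 1.596 × 10^7 m³
Confined: ΔV_c = S × A × Δh = 3.8 × 10^-5 × 3.4 × 10^7 × 4.267 = 5513 m³
Ratio = ΔV_u / ΔV_c = Sy / S = 0.11 / 3.8 × 10^-5 = 2895

ΔV_u / ΔV_c ≈ 2890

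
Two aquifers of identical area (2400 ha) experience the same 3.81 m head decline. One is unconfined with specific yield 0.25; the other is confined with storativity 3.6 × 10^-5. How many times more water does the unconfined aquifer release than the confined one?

A = 2400 ha = 2.4 × 10^7 m²
Unconfined: ΔV_u = Sy × A × Δh = 0.25 × 2.4 × 10^7 × 3.81 = 2.286 × 10^7 m³
Confined: ΔV_c = S × A × Δh = 3.6 × 10^-5 × 2.4 × 10^7 × 3.81 = 3292 m³
Ratio = ΔV_u / ΔV_c = Sy / S = 0.25 / 3.6 × 10^-5 = 6944

ΔV_u / ΔV_c ≈ 6940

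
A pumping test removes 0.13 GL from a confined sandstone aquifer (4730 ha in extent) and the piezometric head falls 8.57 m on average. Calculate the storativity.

S ≈ 3.2 × 10^-4

A = 4730 ha = 4.73 × 10^7 m²
ΔV = 0.13 GL = 1.3 × 10^5 m³
S = ΔV / (A × Δh) = 1.3 × 10^5 m³ / (4.73 × 10^7 m² × 8.57 m) = 3.207 × 10^-4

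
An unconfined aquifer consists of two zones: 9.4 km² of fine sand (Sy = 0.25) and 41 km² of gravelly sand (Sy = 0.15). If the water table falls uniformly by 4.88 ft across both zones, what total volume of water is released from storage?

ΔV ≈ 1.26 × 10^7 m³

A₁ = 9.4 km² = 9.4 × 10^6 m²; A₂ = 41 km² = 4.1 × 10^7 m²
Δh = 4.88 ft = 1.487 m
ΔV₁ = 0.25 × 9.4 × 10^6 × 1.487 = 3.495 × 10^6 m³
ΔV₂ = 0.15 × 4.1 × 10^7 × 1.487 = 9.148 × 10^6 m³
ΔV = ΔV₁ + ΔV₂ = 1.264 × 10^7 m³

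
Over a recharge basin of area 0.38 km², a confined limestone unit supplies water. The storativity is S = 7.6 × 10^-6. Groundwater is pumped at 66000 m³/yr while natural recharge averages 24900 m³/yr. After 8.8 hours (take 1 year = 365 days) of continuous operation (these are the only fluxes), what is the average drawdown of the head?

Δh ≈ 14.3 m

A = 0.38 km² = 3.8 × 10^5 m²
Net abstraction = 66000 − 24900 = 41100 m³/yr
Q_net = 41100 m³/yr = 112.6 m³/d
t = 8.8 hours = 0.3667 d
ΔV = Q × t = 112.6 m³/d × 0.3667 d = 41.29 m³
Δh = ΔV / (S × A) = 41.29 / (7.6 × 10^-6 × 3.8 × 10^5) = 14.3 m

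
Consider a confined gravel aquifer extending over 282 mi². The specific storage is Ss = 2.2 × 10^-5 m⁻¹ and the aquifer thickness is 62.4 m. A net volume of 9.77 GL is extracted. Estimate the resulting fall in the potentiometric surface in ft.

S = Ss × b = 2.2 × 10^-5 m⁻¹ × 62.4 m = 1.373 × 10^-3
A = 282 mi² = 7.304 × 10^8 m²
ΔV = 9.77 GL = 9.77 × 10^6 m³
Δh = ΔV / (S × A) = 9.77 × 10^6 m³ / (0.001373 × 7.304 × 10^8 m²) = 9.744 m
Δh = 9.744 m = 31.97 ft

Δh ≈ 32 ft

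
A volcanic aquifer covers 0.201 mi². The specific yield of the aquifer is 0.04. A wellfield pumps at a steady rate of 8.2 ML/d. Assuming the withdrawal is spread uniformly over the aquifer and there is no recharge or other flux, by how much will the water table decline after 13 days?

Δh ≈ 5.12 m

A = 0.201 mi² = 5.206 × 10^5 m²
Q = 8.2 ML/d = 8200 m³/d
ΔV = Q × t = 8200 m³/d × 13 d = 1.066 × 10^5 m³
Δh = ΔV / (Sy × A) = 1.066 × 10^5 / (0.04 × 5.206 × 10^5) = 5.119 m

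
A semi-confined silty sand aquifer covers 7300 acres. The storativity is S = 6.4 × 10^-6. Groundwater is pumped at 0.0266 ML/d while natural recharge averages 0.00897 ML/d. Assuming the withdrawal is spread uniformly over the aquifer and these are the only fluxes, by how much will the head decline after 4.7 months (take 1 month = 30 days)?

A = 7300 acres = 2.954 × 10^7 m²
Net abstraction = 0.0266 − 0.00897 = 0.01763 ML/d
Q_net = 0.01763 ML/d = 17.63 m³/d
t = 4.7 months = 141 d
ΔV = Q × t = 17.63 m³/d × 141 d = 2486 m³
Δh = ΔV / (S × A) = 2486 / (6.4 × 10^-6 × 2.954 × 10^7) = 13.15 m

Δh ≈ 13.1 m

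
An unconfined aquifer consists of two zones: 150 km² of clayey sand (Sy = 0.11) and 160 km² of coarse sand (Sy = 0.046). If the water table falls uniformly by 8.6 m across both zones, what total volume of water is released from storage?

ΔV ≈ 2.05 × 10^8 m³

A₁ = 150 km² = 1.5 × 10^8 m²; A₂ = 160 km² = 1.6 × 10^8 m²
ΔV₁ = 0.11 × 1.5 × 10^8 × 8.6 = 1.419 × 10^8 m³
ΔV₂ = 0.046 × 1.6 × 10^8 × 8.6 = 6.33 × 10^7 m³
ΔV = ΔV₁ + ΔV₂ = 2.052 × 10^8 m³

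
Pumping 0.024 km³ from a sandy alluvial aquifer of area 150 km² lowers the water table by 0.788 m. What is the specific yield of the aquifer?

Sy ≈ 0.2

A = 150 km² = 1.5 × 10^8 m²
ΔV = 0.024 km³ = 2.4 × 10^7 m³
Sy = ΔV / (A × Δh) = 2.4 × 10^7 m³ / (1.5 × 10^8 m² × 0.788 m) = 0.203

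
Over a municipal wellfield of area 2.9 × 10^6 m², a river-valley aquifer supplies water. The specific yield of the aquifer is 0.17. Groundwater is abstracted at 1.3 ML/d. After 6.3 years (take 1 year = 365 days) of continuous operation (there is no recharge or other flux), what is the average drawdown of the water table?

Δh ≈ 6.06 m

Q = 1.3 ML/d = 1300 m³/d
t = 6.3 years = 2300 d
ΔV = Q × t = 1300 m³/d × 2300 d = 2.989 × 10^6 m³
Δh = ΔV / (Sy × A) = 2.989 × 10^6 / (0.17 × 2.9 × 10^6) = 6.064 m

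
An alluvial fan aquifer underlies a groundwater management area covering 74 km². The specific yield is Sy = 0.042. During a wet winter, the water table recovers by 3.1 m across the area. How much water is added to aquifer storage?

A = 74 km² = 7.4 × 10^7 m²
ΔV = Sy × A × Δh = 0.042 × 7.4 × 10^7 m² × 3.1 m = 9.635 × 10^6 m³

ΔV ≈ 9.63 × 10^6 m³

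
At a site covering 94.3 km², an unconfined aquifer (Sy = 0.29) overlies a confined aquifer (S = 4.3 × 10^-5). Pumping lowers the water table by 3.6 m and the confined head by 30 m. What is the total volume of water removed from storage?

A = 94.3 km² = 9.43 × 10^7 m²
Unconfined: ΔV_u = Sy × A × Δh_u = 0.29 × 9.43 × 10^7 × 3.6 = 9.845 × 10^7 m³
Confined: ΔV_c = S × A × Δh_c = 4.3 × 10^-5 × 9.43 × 10^7 × 30 = 1.216 × 10^5 m³
Total ΔV = 9.845 × 10^7 + 1.216 × 10^5 = 9.857 × 10^7 m³

ΔV ≈ 9.86 × 10^7 m³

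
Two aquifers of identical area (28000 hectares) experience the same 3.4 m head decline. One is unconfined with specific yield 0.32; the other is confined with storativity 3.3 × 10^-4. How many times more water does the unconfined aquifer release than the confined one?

ΔV_u / ΔV_c ≈ 970

A = 28000 hectares = 2.8 × 10^8 m²
Unconfined: ΔV_u = Sy × A × Δh = 0.32 × 2.8 × 10^8 × 3.4 = 3.046 × 10^8 m³
Confined: ΔV_c = S × A × Δh = 3.3 × 10^-4 × 2.8 × 10^8 × 3.4 = 3.142 × 10^5 m³
Ratio = ΔV_u / ΔV_c = Sy / S = 0.32 / 3.3 × 10^-4 = 969.7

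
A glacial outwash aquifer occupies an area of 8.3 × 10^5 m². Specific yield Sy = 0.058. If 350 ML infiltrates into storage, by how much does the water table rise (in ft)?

ΔV = 350 ML = 3.5 × 10^5 m³
Δh = ΔV / (Sy × A) = 3.5 × 10^5 m³ / (0.058 × 8.3 × 10^5 m²) = 7.27 m
Δh = 7.27 m = 23.85 ft

Δh ≈ 23.9 ft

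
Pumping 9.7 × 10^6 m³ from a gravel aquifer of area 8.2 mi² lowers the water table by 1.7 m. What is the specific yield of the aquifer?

Sy ≈ 0.27

A = 8.2 mi² = 2.124 × 10^7 m²
Sy = ΔV / (A × Δh) = 9.7 × 10^6 m³ / (2.124 × 10^7 m² × 1.7 m) = 0.2687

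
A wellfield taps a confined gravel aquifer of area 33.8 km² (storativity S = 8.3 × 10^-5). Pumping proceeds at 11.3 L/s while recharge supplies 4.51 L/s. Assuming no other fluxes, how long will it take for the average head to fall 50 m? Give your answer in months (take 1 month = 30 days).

t ≈ 7.97 months

A = 33.8 km² = 3.38 × 10^7 m²
ΔV = S × A × Δh = 8.3 × 10^-5 × 3.38 × 10^7 × 50 = 1.403 × 10^5 m³
Net withdrawal = 11.3 − 4.51 = 6.79 L/s = 586.7 m³/d
t = ΔV / Q = 1.403 × 10^5 m³ / 586.7 m³/d = 239.1 d
t = 239.1 d ≈ 7.97 months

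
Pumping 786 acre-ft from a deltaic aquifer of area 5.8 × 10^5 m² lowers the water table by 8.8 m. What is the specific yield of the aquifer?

ΔV = 786 acre-ft = 9.695 × 10^5 m³
Sy = ΔV / (A × Δh) = 9.695 × 10^5 m³ / (5.8 × 10^5 m² × 8.8 m) = 0.19

Sy ≈ 0.19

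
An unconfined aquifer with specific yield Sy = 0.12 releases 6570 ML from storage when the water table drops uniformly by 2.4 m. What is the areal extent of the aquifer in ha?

A ≈ 2280 ha

ΔV = 6570 ML = 6.57 × 10^6 m³
A = ΔV / (Sy × Δh) = 6.57 × 10^6 / (0.12 × 2.4) = 2.281 × 10^7 m²
A = 2.281 × 10^7 m² = 2281 ha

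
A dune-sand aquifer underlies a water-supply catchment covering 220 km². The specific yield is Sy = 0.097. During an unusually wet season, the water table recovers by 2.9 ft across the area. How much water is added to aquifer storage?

A = 220 km² = 2.2 × 10^8 m²
Δh = 2.9 ft = 0.8839 m
ΔV = Sy × A × Δh = 0.097 × 2.2 × 10^8 m² × 0.8839 m = 1.886 × 10^7 m³

ΔV ≈ 1.89 × 10^7 m³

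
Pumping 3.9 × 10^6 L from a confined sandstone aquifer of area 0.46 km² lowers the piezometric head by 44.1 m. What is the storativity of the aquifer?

S ≈ 1.9 × 10^-4

A = 0.46 km² = 4.6 × 10^5 m²
ΔV = 3.9 × 10^6 L = 3900 m³
S = ΔV / (A × Δh) = 3900 m³ / (4.6 × 10^5 m² × 44.1 m) = 1.923 × 10^-4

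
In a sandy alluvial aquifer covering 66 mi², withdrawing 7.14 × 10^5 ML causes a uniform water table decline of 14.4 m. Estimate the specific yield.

A = 66 mi² = 1.709 × 10^8 m²
ΔV = 7.14 × 10^5 ML = 7.14 × 10^8 m³
Sy = ΔV / (A × Δh) = 7.14 × 10^8 m³ / (1.709 × 10^8 m² × 14.4 m) = 0.2901

Sy ≈ 0.29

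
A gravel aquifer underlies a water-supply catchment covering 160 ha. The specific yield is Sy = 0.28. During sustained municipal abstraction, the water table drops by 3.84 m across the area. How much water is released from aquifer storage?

A = 160 ha = 1.6 × 10^6 m²
ΔV = Sy × A × Δh = 0.28 × 1.6 × 10^6 m² × 3.84 m = 1.72 × 10^6 m³

ΔV ≈ 1.72 × 10^6 m³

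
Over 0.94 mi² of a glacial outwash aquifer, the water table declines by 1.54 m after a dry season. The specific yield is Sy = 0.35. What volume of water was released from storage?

ΔV ≈ 1.31 × 10^6 m³

A = 0.94 mi² = 2.435 × 10^6 m²
ΔV = Sy × A × Δh = 0.35 × 2.435 × 10^6 m² × 1.54 m = 1.312 × 10^6 m³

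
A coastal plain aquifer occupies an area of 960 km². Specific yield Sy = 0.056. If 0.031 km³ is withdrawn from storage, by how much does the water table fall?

Δh ≈ 0.577 m

A = 960 km² = 9.6 × 10^8 m²
ΔV = 0.031 km³ = 3.1 × 10^7 m³
Δh = ΔV / (Sy × A) = 3.1 × 10^7 m³ / (0.056 × 9.6 × 10^8 m²) = 0.5766 m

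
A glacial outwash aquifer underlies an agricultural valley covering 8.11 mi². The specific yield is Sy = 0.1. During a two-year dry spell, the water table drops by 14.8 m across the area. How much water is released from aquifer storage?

A = 8.11 mi² = 2.1 × 10^7 m²
ΔV = Sy × A × Δh = 0.1 × 2.1 × 10^7 m² × 14.8 m = 3.109 × 10^7 m³

ΔV ≈ 3.11 × 10^7 m³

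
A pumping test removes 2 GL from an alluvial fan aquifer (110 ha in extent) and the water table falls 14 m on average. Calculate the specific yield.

Sy ≈ 0.13

A = 110 ha = 1.1 × 10^6 m²
ΔV = 2 GL = 2 × 10^6 m³
Sy = ΔV / (A × Δh) = 2 × 10^6 m³ / (1.1 × 10^6 m² × 14 m) = 0.1299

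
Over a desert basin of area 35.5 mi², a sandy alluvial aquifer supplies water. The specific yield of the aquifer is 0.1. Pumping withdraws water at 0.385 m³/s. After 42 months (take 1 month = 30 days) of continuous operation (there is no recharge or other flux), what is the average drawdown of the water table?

A = 35.5 mi² = 9.194 × 10^7 m²
Q = 0.385 m³/s = 33260 m³/d
t = 42 months = 1260 d
ΔV = Q × t = 33260 m³/d × 1260 d = 4.191 × 10^7 m³
Δh = ΔV / (Sy × A) = 4.191 × 10^7 / (0.1 × 9.194 × 10^7) = 4.558 m

Δh ≈ 4.56 m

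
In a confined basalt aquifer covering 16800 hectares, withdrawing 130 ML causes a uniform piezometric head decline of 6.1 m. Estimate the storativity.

S ≈ 1.3 × 10^-4

A = 16800 hectares = 1.68 × 10^8 m²
ΔV = 130 ML = 1.3 × 10^5 m³
S = ΔV / (A × Δh) = 1.3 × 10^5 m³ / (1.68 × 10^8 m² × 6.1 m) = 1.269 × 10^-4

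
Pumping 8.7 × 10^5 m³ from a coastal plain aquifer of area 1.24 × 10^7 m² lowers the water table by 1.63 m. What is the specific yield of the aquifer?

Sy = ΔV / (A × Δh) = 8.7 × 10^5 m³ / (1.24 × 10^7 m² × 1.63 m) = 0.04304

Sy ≈ 0.043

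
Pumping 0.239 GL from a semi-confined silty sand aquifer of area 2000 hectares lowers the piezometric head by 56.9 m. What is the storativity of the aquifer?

S ≈ 2.1 × 10^-4

A = 2000 hectares = 2 × 10^7 m²
ΔV = 0.239 GL = 2.39 × 10^5 m³
S = ΔV / (A × Δh) = 2.39 × 10^5 m³ / (2 × 10^7 m² × 56.9 m) = 2.1 × 10^-4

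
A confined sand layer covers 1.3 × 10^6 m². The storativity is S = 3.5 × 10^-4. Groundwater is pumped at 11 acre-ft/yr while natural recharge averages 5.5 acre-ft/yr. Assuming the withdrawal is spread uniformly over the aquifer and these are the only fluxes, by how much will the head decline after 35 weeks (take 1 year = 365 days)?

Δh ≈ 10 m

Net abstraction = 11 − 5.5 = 5.5 acre-ft/yr
Q_net = 5.5 acre-ft/yr = 18.59 m³/d
t = 35 weeks = 245 d
ΔV = Q × t = 18.59 m³/d × 245 d = 4554 m³
Δh = ΔV / (S × A) = 4554 / (3.5 × 10^-4 × 1.3 × 10^6) = 10.01 m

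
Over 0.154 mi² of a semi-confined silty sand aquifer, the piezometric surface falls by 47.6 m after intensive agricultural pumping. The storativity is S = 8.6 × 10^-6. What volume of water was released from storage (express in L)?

ΔV ≈ 1.63 × 10^5 L

A = 0.154 mi² = 3.989 × 10^5 m²
ΔV = S × A × Δh = 8.6 × 10^-6 × 3.989 × 10^5 m² × 47.6 m = 163.3 m³
ΔV = 163.3 m³ = 1.633 × 10^5 L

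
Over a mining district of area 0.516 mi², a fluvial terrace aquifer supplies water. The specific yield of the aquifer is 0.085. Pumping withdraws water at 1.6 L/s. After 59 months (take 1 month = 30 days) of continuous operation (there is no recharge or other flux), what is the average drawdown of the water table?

A = 0.516 mi² = 1.336 × 10^6 m²
Q = 1.6 L/s = 138.2 m³/d
t = 59 months = 1770 d
ΔV = Q × t = 138.2 m³/d × 1770 d = 2.447 × 10^5 m³
Δh = ΔV / (Sy × A) = 2.447 × 10^5 / (0.085 × 1.336 × 10^6) = 2.154 m

Δh ≈ 2.15 m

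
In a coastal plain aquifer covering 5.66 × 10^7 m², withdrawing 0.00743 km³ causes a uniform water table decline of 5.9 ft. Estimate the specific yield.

Sy ≈ 0.073

Δh = 5.9 ft = 1.798 m
ΔV = 0.00743 km³ = 7.43 × 10^6 m³
Sy = ΔV / (A × Δh) = 7.43 × 10^6 m³ / (5.66 × 10^7 m² × 1.798 m) = 0.073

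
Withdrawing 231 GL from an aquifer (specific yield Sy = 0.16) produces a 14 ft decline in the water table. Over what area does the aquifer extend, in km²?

A ≈ 338 km²

Δh = 14 ft = 4.267 m
ΔV = 231 GL = 2.31 × 10^8 m³
A = ΔV / (Sy × Δh) = 2.31 × 10^8 / (0.16 × 4.267) = 3.383 × 10^8 m²
A = 3.383 × 10^8 m² = 338.3 km²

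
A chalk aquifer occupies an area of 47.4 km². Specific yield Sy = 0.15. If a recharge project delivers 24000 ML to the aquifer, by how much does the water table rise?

A = 47.4 km² = 4.74 × 10^7 m²
ΔV = 24000 ML = 2.4 × 10^7 m³
Δh = ΔV / (Sy × A) = 2.4 × 10^7 m³ / (0.15 × 4.74 × 10^7 m²) = 3.376 m

Δh ≈ 3.38 m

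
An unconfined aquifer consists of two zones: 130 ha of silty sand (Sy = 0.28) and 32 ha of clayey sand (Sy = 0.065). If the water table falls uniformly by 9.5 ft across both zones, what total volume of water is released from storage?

A₁ = 130 ha = 1.3 × 10^6 m²; A₂ = 32 ha = 3.2 × 10^5 m²
Δh = 9.5 ft = 2.896 m
ΔV₁ = 0.28 × 1.3 × 10^6 × 2.896 = 1.054 × 10^6 m³
ΔV₂ = 0.065 × 3.2 × 10^5 × 2.896 = 60230 m³
ΔV = ΔV₁ + ΔV₂ = 1.114 × 10^6 m³

ΔV ≈ 1.11 × 10^6 m³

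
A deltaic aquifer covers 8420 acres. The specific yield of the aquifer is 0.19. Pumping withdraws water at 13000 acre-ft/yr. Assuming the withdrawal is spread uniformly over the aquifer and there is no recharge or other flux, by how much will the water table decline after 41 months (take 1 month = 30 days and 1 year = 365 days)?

Δh ≈ 8.35 m

A = 8420 acres = 3.407 × 10^7 m²
Q = 13000 acre-ft/yr = 43930 m³/d
t = 41 months = 1230 d
ΔV = Q × t = 43930 m³/d × 1230 d = 5.404 × 10^7 m³
Δh = ΔV / (Sy × A) = 5.404 × 10^7 / (0.19 × 3.407 × 10^7) = 8.347 m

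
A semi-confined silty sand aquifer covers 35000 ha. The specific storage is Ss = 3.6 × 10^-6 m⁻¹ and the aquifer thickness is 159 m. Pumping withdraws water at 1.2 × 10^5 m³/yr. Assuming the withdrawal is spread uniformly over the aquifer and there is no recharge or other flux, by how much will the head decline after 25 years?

Δh ≈ 15 m

S = Ss × b = 3.6 × 10^-6 m⁻¹ × 159 m = 5.724 × 10^-4
A = 35000 ha = 3.5 × 10^8 m²
Q = 1.2 × 10^5 m³/yr = 328.8 m³/d
t = 25 years = 9125 d
ΔV = Q × t = 328.8 m³/d × 9125 d = 3 × 10^6 m³
Δh = ΔV / (S × A) = 3 × 10^6 / (5.724 × 10^-4 × 3.5 × 10^8) = 14.97 m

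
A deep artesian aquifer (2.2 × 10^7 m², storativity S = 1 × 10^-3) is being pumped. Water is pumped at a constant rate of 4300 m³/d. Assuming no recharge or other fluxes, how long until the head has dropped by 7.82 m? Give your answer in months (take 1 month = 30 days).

t ≈ 1.33 months

ΔV = S × A × Δh = 0.001 × 2.2 × 10^7 × 7.82 = 1.72 × 10^5 m³
t = ΔV / Q = 1.72 × 10^5 m³ / 4300 m³/d = 40.01 d
t = 40.01 d ≈ 1.334 months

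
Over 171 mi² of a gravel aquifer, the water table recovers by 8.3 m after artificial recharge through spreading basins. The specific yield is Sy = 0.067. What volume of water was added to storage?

A = 171 mi² = 4.429 × 10^8 m²
ΔV = Sy × A × Δh = 0.067 × 4.429 × 10^8 m² × 8.3 m = 2.463 × 10^8 m³

ΔV ≈ 2.46 × 10^8 m³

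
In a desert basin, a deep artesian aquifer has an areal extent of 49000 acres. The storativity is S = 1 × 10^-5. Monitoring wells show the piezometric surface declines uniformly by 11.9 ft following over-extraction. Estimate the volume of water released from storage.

A = 49000 acres = 1.983 × 10^8 m²
Δh = 11.9 ft = 3.627 m
ΔV = S × A × Δh = 1 × 10^-5 × 1.983 × 10^8 m² × 3.627 m = 7192 m³

ΔV ≈ 7190 m³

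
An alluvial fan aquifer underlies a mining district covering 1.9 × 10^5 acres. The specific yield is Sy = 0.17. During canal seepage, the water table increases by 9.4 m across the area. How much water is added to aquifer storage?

ΔV ≈ 1.23 × 10^9 m³

A = 1.9 × 10^5 acres = 7.689 × 10^8 m²
ΔV = Sy × A × Δh = 0.17 × 7.689 × 10^8 m² × 9.4 m = 1.229 × 10^9 m³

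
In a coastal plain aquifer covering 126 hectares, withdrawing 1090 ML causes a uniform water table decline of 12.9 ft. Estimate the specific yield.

Sy ≈ 0.22

A = 126 hectares = 1.26 × 10^6 m²
Δh = 12.9 ft = 3.932 m
ΔV = 1090 ML = 1.09 × 10^6 m³
Sy = ΔV / (A × Δh) = 1.09 × 10^6 m³ / (1.26 × 10^6 m² × 3.932 m) = 0.22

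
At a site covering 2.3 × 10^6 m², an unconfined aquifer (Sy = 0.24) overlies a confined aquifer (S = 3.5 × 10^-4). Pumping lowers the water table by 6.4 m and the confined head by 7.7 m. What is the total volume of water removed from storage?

ΔV ≈ 3.54 × 10^6 m³

Unconfined: ΔV_u = Sy × A × Δh_u = 0.24 × 2.3 × 10^6 × 6.4 = 3.533 × 10^6 m³
Confined: ΔV_c = S × A × Δh_c = 3.5 × 10^-4 × 2.3 × 10^6 × 7.7 = 6198 m³
Total ΔV = 3.533 × 10^6 + 6198 = 3.539 × 10^6 m³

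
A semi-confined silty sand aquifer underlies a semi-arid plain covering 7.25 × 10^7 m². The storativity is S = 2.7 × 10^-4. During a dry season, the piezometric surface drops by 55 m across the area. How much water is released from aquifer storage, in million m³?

ΔV ≈ 1.08 million m³

ΔV = S × A × Δh = 2.7 × 10^-4 × 7.25 × 10^7 m² × 55 m = 1.077 × 10^6 m³
ΔV = 1.077 × 10^6 m³ = 1.077 million m³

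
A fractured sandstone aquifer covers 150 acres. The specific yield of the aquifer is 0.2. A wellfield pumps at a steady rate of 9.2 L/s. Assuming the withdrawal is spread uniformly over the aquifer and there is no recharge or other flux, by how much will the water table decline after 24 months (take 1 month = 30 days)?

A = 150 acres = 6.07 × 10^5 m²
Q = 9.2 L/s = 794.9 m³/d
t = 24 months = 720 d
ΔV = Q × t = 794.9 m³/d × 720 d = 5.723 × 10^5 m³
Δh = ΔV / (Sy × A) = 5.723 × 10^5 / (0.2 × 6.07 × 10^5) = 4.714 m

Δh ≈ 4.71 m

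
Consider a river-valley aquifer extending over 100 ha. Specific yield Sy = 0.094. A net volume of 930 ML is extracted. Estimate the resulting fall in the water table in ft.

Δh ≈ 32.5 ft

A = 100 ha = 1 × 10^6 m²
ΔV = 930 ML = 9.3 × 10^5 m³
Δh = ΔV / (Sy × A) = 9.3 × 10^5 m³ / (0.094 × 1 × 10^6 m²) = 9.894 m
Δh = 9.894 m = 32.46 ft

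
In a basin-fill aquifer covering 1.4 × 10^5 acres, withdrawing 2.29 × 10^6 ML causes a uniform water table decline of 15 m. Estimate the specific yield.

Sy ≈ 0.27

A = 1.4 × 10^5 acres = 5.666 × 10^8 m²
ΔV = 2.29 × 10^6 ML = 2.29 × 10^9 m³
Sy = ΔV / (A × Δh) = 2.29 × 10^9 m³ / (5.666 × 10^8 m² × 15 m) = 0.2695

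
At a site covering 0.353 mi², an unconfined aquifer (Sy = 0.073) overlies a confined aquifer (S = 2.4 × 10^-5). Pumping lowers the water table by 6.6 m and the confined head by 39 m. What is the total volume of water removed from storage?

ΔV ≈ 4.41 × 10^5 m³

A = 0.353 mi² = 9.143 × 10^5 m²
Unconfined: ΔV_u = Sy × A × Δh_u = 0.073 × 9.143 × 10^5 × 6.6 = 4.405 × 10^5 m³
Confined: ΔV_c = S × A × Δh_c = 2.4 × 10^-5 × 9.143 × 10^5 × 39 = 855.8 m³
Total ΔV = 4.405 × 10^5 + 855.8 = 4.413 × 10^5 m³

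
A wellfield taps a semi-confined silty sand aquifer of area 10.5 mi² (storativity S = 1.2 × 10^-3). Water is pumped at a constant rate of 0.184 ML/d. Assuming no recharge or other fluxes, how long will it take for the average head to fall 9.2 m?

t ≈ 1630 days

A = 10.5 mi² = 2.719 × 10^7 m²
ΔV = S × A × Δh = 0.0012 × 2.719 × 10^7 × 9.2 = 3.002 × 10^5 m³
Q = 0.184 ML/d = 184 m³/d
t = ΔV / Q = 3.002 × 10^5 m³ / 184 m³/d = 1632 d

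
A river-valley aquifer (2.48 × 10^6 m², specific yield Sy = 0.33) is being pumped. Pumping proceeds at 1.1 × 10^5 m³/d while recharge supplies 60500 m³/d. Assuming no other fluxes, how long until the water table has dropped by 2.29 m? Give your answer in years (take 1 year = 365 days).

t ≈ 0.104 years

ΔV = Sy × A × Δh = 0.33 × 2.48 × 10^6 × 2.29 = 1.874 × 10^6 m³
Net withdrawal = 1.1 × 10^5 − 60500 = 49500 m³/d
t = ΔV / Q = 1.874 × 10^6 m³ / 49500 m³/d = 37.86 d
t = 37.86 d ≈ 0.1037 years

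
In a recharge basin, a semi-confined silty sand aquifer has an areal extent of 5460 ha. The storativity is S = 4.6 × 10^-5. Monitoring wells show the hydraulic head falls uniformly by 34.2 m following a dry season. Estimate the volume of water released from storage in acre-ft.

A = 5460 ha = 5.46 × 10^7 m²
ΔV = S × A × Δh = 4.6 × 10^-5 × 5.46 × 10^7 m² × 34.2 m = 85900 m³
ΔV = 85900 m³ = 69.64 acre-ft

ΔV ≈ 69.6 acre-ft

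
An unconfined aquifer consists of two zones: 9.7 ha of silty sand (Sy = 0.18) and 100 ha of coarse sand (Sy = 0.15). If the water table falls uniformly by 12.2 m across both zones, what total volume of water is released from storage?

ΔV ≈ 2.04 × 10^6 m³

A₁ = 9.7 ha = 97000 m²; A₂ = 100 ha = 1 × 10^6 m²
ΔV₁ = 0.18 × 97000 × 12.2 = 2.13 × 10^5 m³
ΔV₂ = 0.15 × 1 × 10^6 × 12.2 = 1.83 × 10^6 m³
ΔV = ΔV₁ + ΔV₂ = 2.043 × 10^6 m³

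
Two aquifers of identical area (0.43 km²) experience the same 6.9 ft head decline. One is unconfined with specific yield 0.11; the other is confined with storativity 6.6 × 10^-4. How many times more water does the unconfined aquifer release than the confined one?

ΔV_u / ΔV_c ≈ 167

A = 0.43 km² = 4.3 × 10^5 m²
Δh = 6.9 ft = 2.103 m
Unconfined: ΔV_u = Sy × A × Δh = 0.11 × 4.3 × 10^5 × 2.103 = 99480 m³
Confined: ΔV_c = S × A × Δh = 6.6 × 10^-4 × 4.3 × 10^5 × 2.103 = 596.9 m³
Ratio = ΔV_u / ΔV_c = Sy / S = 0.11 / 6.6 × 10^-4 = 166.7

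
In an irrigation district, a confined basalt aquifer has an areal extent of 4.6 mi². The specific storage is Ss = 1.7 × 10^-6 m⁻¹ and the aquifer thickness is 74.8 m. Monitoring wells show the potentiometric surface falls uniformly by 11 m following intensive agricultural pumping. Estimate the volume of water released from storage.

S = Ss × b = 1.7 × 10^-6 m⁻¹ × 74.8 m = 1.272 × 10^-4
A = 4.6 mi² = 1.191 × 10^7 m²
ΔV = S × A × Δh = 1.272 × 10^-4 × 1.191 × 10^7 m² × 11 m = 16660 m³

ΔV ≈ 16700 m³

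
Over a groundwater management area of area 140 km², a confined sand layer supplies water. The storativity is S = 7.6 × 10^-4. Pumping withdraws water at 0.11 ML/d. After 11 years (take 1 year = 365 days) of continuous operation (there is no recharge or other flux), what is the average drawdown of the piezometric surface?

Δh ≈ 4.15 m

A = 140 km² = 1.4 × 10^8 m²
Q = 0.11 ML/d = 110 m³/d
t = 11 years = 4015 d
ΔV = Q × t = 110 m³/d × 4015 d = 4.417 × 10^5 m³
Δh = ΔV / (S × A) = 4.417 × 10^5 / (7.6 × 10^-4 × 1.4 × 10^8) = 4.151 m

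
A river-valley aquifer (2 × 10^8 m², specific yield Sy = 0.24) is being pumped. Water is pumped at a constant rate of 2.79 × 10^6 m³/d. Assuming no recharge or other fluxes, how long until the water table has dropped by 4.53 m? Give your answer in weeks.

ΔV = Sy × A × Δh = 0.24 × 2 × 10^8 × 4.53 = 2.174 × 10^8 m³
t = ΔV / Q = 2.174 × 10^8 m³ / 2.79 × 10^6 m³/d = 77.94 d
t = 77.94 d ≈ 11.13 weeks

t ≈ 11.1 weeks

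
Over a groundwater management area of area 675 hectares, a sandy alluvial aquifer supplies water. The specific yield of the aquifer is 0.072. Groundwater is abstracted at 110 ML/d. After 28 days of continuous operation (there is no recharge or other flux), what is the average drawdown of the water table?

A = 675 hectares = 6.75 × 10^6 m²
Q = 110 ML/d = 1.1 × 10^5 m³/d
ΔV = Q × t = 1.1 × 10^5 m³/d × 28 d = 3.08 × 10^6 m³
Δh = ΔV / (Sy × A) = 3.08 × 10^6 / (0.072 × 6.75 × 10^6) = 6.337 m

Δh ≈ 6.34 m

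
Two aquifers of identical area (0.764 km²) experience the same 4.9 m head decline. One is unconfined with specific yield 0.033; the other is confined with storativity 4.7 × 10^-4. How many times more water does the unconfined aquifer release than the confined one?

ΔV_u / ΔV_c ≈ 70.2

A = 0.764 km² = 7.64 × 10^5 m²
Unconfined: ΔV_u = Sy × A × Δh = 0.033 × 7.64 × 10^5 × 4.9 = 1.235 × 10^5 m³
Confined: ΔV_c = S × A × Δh = 4.7 × 10^-4 × 7.64 × 10^5 × 4.9 = 1759 m³
Ratio = ΔV_u / ΔV_c = Sy / S = 0.033 / 4.7 × 10^-4 = 70.21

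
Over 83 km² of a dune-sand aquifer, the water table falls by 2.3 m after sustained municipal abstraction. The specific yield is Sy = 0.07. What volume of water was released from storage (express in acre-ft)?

A = 83 km² = 8.3 × 10^7 m²
ΔV = Sy × A × Δh = 0.07 × 8.3 × 10^7 m² × 2.3 m = 1.336 × 10^7 m³
ΔV = 1.336 × 10^7 m³ = 10830 acre-ft

ΔV ≈ 10800 acre-ft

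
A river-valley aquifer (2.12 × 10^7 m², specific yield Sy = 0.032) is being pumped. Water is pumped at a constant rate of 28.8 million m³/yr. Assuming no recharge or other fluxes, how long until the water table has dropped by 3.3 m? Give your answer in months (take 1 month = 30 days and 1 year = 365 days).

t ≈ 0.946 months

ΔV = Sy × A × Δh = 0.032 × 2.12 × 10^7 × 3.3 = 2.239 × 10^6 m³
Q = 28.8 million m³/yr = 78900 m³/d
t = ΔV / Q = 2.239 × 10^6 m³ / 78900 m³/d = 28.37 d
t = 28.37 d ≈ 0.9458 months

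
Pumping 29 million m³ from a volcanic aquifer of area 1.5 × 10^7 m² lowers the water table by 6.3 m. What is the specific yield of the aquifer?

Sy ≈ 0.31

ΔV = 29 million m³ = 2.9 × 10^7 m³
Sy = ΔV / (A × Δh) = 2.9 × 10^7 m³ / (1.5 × 10^7 m² × 6.3 m) = 0.3069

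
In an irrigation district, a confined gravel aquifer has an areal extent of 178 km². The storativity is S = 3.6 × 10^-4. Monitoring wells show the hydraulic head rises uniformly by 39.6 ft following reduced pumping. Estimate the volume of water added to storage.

ΔV ≈ 7.73 × 10^5 m³

A = 178 km² = 1.78 × 10^8 m²
Δh = 39.6 ft = 12.07 m
ΔV = S × A × Δh = 3.6 × 10^-4 × 1.78 × 10^8 m² × 12.07 m = 7.735 × 10^5 m³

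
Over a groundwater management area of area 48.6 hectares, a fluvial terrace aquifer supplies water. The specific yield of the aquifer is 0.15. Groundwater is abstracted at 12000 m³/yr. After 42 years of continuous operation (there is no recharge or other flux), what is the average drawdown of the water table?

A = 48.6 hectares = 4.86 × 10^5 m²
Q = 12000 m³/yr = 32.88 m³/d
t = 42 years = 15330 d
ΔV = Q × t = 32.88 m³/d × 15330 d = 5.04 × 10^5 m³
Δh = ΔV / (Sy × A) = 5.04 × 10^5 / (0.15 × 4.86 × 10^5) = 6.914 m

Δh ≈ 6.91 m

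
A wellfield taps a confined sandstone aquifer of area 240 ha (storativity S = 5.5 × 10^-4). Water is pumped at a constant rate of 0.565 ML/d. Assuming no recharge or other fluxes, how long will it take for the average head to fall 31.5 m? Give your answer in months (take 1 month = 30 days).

t ≈ 2.45 months

A = 240 ha = 2.4 × 10^6 m²
ΔV = S × A × Δh = 5.5 × 10^-4 × 2.4 × 10^6 × 31.5 = 41580 m³
Q = 0.565 ML/d = 565 m³/d
t = ΔV / Q = 41580 m³ / 565 m³/d = 73.59 d
t = 73.59 d ≈ 2.453 months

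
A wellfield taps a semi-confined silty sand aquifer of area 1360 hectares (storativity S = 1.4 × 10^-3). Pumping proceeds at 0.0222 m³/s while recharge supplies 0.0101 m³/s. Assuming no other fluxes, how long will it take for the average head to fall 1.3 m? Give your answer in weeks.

t ≈ 3.38 weeks

A = 1360 hectares = 1.36 × 10^7 m²
ΔV = S × A × Δh = 0.0014 × 1.36 × 10^7 × 1.3 = 24750 m³
Net withdrawal = 0.0222 − 0.0101 = 0.0121 m³/s = 1045 m³/d
t = ΔV / Q = 24750 m³ / 1045 m³/d = 23.68 d
t = 23.68 d ≈ 3.382 weeks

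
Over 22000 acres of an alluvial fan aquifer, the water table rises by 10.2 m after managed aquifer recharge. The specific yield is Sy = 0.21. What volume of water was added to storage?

ΔV ≈ 1.91 × 10^8 m³

A = 22000 acres = 8.903 × 10^7 m²
ΔV = Sy × A × Δh = 0.21 × 8.903 × 10^7 m² × 10.2 m = 1.907 × 10^8 m³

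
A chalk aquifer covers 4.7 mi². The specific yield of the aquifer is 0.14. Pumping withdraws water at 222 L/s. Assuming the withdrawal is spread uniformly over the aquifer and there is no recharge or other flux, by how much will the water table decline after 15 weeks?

A = 4.7 mi² = 1.217 × 10^7 m²
Q = 222 L/s = 19180 m³/d
t = 15 weeks = 105 d
ΔV = Q × t = 19180 m³/d × 105 d = 2.014 × 10^6 m³
Δh = ΔV / (Sy × A) = 2.014 × 10^6 / (0.14 × 1.217 × 10^7) = 1.182 m

Δh ≈ 1.18 m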